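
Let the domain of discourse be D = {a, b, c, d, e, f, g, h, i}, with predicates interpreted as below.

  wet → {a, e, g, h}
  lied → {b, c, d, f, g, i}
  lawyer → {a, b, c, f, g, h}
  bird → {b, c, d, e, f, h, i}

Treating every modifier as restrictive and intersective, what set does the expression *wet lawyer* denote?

{a, g, h}

⟦lawyer⟧ = {a, b, c, f, g, h}
… ∩ ⟦wet⟧ = {a, b, c, f, g, h} ∩ {a, e, g, h} = {a, g, h}
So ⟦wet lawyer⟧ = {a, g, h}.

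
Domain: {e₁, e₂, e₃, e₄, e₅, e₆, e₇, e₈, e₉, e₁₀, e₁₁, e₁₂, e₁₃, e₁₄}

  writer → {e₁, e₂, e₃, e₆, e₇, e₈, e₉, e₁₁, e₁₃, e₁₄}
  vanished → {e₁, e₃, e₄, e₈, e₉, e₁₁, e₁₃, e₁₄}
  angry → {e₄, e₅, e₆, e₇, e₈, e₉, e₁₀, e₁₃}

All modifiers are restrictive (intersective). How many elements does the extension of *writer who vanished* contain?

7

⟦who vanished⟧ = ⟦vanished⟧ = {e₁, e₃, e₄, e₈, e₉, e₁₁, e₁₃, e₁₄}
⟦writer⟧ = {e₁, e₂, e₃, e₆, e₇, e₈, e₉, e₁₁, e₁₃, e₁₄}
… ∩ ⟦who vanished⟧ = {e₁, e₂, e₃, e₆, e₇, e₈, e₉, e₁₁, e₁₃, e₁₄} ∩ {e₁, e₃, e₄, e₈, e₉, e₁₁, e₁₃, e₁₄} = {e₁, e₃, e₈, e₉, e₁₁, e₁₃, e₁₄}
⟦writer who vanished⟧ = {e₁, e₃, e₈, e₉, e₁₁, e₁₃, e₁₄}, so the cardinality is 7.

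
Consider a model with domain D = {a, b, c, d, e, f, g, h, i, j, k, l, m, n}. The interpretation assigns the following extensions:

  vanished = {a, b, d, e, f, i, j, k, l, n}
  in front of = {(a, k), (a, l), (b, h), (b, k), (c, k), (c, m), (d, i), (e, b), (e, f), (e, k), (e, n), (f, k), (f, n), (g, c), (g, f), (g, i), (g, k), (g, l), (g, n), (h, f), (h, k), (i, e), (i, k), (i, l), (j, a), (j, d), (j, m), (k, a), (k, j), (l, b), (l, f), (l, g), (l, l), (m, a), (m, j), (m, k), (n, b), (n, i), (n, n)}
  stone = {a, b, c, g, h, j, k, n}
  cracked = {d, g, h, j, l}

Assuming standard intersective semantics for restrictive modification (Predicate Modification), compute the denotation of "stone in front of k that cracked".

⟦in front of k⟧ = {x : ⟨x, k⟩ ∈ ⟦in front of⟧} = {a, b, c, e, f, g, h, i, m}
⟦that cracked⟧ = ⟦cracked⟧ = {d, g, h, j, l}
⟦stone⟧ = {a, b, c, g, h, j, k, n}
… ∩ ⟦in front of k⟧ = {a, b, c, g, h, j, k, n} ∩ {a, b, c, e, f, g, h, i, m} = {a, b, c, g, h}
… ∩ ⟦that cracked⟧ = {a, b, c, g, h} ∩ {d, g, h, j, l} = {g, h}
So ⟦stone in front of k that cracked⟧ = {g, h}.

{g, h}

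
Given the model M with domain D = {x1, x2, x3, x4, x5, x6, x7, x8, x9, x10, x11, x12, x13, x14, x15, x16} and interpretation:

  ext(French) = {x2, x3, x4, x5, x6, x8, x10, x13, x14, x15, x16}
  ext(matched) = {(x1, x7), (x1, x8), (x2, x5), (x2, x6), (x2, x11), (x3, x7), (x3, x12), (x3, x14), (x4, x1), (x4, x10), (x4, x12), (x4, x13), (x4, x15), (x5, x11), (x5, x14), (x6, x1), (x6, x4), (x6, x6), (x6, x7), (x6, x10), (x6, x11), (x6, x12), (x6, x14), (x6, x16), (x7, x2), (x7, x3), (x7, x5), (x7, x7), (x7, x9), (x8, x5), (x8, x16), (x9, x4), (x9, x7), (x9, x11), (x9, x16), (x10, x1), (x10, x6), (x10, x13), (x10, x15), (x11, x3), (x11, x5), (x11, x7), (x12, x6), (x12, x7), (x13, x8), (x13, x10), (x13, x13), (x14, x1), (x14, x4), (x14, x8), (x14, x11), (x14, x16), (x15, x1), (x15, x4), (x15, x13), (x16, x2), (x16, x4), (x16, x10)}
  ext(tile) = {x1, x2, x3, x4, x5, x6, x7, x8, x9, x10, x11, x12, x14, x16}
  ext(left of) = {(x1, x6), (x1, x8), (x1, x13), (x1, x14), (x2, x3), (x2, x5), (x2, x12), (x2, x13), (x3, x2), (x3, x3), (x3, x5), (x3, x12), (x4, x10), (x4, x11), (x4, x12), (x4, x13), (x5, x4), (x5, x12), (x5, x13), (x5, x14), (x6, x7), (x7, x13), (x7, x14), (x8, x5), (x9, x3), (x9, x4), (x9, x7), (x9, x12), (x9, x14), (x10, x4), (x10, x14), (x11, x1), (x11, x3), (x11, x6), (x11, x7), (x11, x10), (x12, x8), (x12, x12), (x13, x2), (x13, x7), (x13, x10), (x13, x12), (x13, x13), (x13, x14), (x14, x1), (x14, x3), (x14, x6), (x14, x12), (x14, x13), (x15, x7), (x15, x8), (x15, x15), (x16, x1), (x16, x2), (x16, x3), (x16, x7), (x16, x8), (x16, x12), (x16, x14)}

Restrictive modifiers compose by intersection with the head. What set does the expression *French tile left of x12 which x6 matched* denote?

{x4, x14, x16}

⟦left of x12⟧ = {x : ⟨x, x12⟩ ∈ ⟦left of⟧} = {x2, x3, x4, x5, x9, x12, x13, x14, x16}
⟦which x6 matched⟧ = {x : ⟨x6, x⟩ ∈ ⟦matched⟧} = {x1, x4, x6, x7, x10, x11, x12, x14, x16}
⟦tile⟧ = {x1, x2, x3, x4, x5, x6, x7, x8, x9, x10, x11, x12, x14, x16}
… ∩ ⟦left of x12⟧ = {x1, x2, x3, x4, x5, x6, x7, x8, x9, x10, x11, x12, x14, x16} ∩ {x2, x3, x4, x5, x9, x12, x13, x14, x16} = {x2, x3, x4, x5, x9, x12, x14, x16}
… ∩ ⟦which x6 matched⟧ = {x2, x3, x4, x5, x9, x12, x14, x16} ∩ {x1, x4, x6, x7, x10, x11, x12, x14, x16} = {x4, x12, x14, x16}
… ∩ ⟦French⟧ = {x4, x12, x14, x16} ∩ {x2, x3, x4, x5, x6, x8, x10, x13, x14, x15, x16} = {x4, x14, x16}
So ⟦French tile left of x12 which x6 matched⟧ = {x4, x14, x16}.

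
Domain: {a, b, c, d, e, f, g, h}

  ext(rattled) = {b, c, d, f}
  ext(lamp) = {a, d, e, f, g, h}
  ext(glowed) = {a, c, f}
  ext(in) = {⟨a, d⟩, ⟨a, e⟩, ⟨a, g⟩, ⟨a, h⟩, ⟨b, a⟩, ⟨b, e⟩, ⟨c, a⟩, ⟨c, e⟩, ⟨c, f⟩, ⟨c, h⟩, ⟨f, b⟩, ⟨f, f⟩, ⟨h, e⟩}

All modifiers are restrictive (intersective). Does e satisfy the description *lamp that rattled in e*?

no

⟦that rattled⟧ = ⟦rattled⟧ = {b, c, d, f}
⟦in e⟧ = {x : ⟨x, e⟩ ∈ ⟦in⟧} = {a, b, c, h}
⟦lamp⟧ = {a, d, e, f, g, h}
… ∩ ⟦that rattled⟧ = {a, d, e, f, g, h} ∩ {b, c, d, f} = {d, f}
… ∩ ⟦in e⟧ = {d, f} ∩ {a, b, c, h} = ∅
⟦lamp that rattled in e⟧ = ∅; e ∉ this set.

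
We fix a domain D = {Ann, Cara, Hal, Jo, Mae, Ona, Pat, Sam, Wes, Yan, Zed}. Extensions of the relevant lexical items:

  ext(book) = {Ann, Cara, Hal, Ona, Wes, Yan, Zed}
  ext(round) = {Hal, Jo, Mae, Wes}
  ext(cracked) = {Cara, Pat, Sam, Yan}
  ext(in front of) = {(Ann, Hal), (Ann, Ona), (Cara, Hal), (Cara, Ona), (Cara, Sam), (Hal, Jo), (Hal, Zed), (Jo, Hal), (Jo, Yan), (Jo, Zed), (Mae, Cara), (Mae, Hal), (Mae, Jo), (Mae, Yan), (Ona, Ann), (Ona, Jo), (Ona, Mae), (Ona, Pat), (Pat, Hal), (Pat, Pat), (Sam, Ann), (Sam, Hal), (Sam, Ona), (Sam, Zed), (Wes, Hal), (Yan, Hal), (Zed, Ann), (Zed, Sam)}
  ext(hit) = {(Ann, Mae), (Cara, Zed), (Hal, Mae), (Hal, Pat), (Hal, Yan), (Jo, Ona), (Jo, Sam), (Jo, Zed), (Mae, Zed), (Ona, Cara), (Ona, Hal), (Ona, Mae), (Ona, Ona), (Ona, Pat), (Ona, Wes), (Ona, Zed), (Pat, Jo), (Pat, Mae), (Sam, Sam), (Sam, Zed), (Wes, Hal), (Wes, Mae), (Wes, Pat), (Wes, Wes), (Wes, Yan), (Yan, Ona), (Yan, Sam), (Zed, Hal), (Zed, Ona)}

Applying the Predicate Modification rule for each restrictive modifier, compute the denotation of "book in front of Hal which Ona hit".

⟦in front of Hal⟧ = {x : ⟨x, Hal⟩ ∈ ⟦in front of⟧} = {Ann, Cara, Jo, Mae, Pat, Sam, Wes, Yan}
⟦which Ona hit⟧ = {x : ⟨Ona, x⟩ ∈ ⟦hit⟧} = {Cara, Hal, Mae, Ona, Pat, Wes, Zed}
⟦book⟧ = {Ann, Cara, Hal, Ona, Wes, Yan, Zed}
… ∩ ⟦in front of Hal⟧ = {Ann, Cara, Hal, Ona, Wes, Yan, Zed} ∩ {Ann, Cara, Jo, Mae, Pat, Sam, Wes, Yan} = {Ann, Cara, Wes, Yan}
… ∩ ⟦which Ona hit⟧ = {Ann, Cara, Wes, Yan} ∩ {Cara, Hal, Mae, Ona, Pat, Wes, Zed} = {Cara, Wes}
So ⟦book in front of Hal which Ona hit⟧ = {Cara, Wes}.

{Cara, Wes}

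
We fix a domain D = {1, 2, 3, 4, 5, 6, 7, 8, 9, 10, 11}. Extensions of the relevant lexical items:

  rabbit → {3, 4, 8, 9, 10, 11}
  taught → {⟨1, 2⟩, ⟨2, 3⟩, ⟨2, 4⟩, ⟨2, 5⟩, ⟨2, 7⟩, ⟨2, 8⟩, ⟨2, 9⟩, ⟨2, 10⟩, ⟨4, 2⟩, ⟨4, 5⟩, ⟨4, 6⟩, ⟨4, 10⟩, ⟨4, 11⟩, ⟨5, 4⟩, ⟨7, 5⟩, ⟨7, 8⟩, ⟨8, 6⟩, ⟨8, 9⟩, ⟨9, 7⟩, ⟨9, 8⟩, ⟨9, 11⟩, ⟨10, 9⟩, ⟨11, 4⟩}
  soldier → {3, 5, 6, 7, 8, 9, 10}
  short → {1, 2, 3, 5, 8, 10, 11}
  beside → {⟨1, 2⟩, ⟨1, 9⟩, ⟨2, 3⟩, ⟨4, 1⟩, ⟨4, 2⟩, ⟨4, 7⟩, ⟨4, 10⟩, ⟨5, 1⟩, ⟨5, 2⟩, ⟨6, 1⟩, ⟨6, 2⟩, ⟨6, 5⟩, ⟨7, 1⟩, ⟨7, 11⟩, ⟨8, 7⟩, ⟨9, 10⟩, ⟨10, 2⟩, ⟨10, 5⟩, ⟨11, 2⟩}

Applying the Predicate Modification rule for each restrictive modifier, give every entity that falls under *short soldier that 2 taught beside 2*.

{5, 10}

⟦that 2 taught⟧ = {x : ⟨2, x⟩ ∈ ⟦taught⟧} = {3, 4, 5, 7, 8, 9, 10}
⟦beside 2⟧ = {x : ⟨x, 2⟩ ∈ ⟦beside⟧} = {1, 4, 5, 6, 10, 11}
⟦soldier⟧ = {3, 5, 6, 7, 8, 9, 10}
… ∩ ⟦that 2 taught⟧ = {3, 5, 6, 7, 8, 9, 10} ∩ {3, 4, 5, 7, 8, 9, 10} = {3, 5, 7, 8, 9, 10}
… ∩ ⟦beside 2⟧ = {3, 5, 7, 8, 9, 10} ∩ {1, 4, 5, 6, 10, 11} = {5, 10}
… ∩ ⟦short⟧ = {5, 10} ∩ {1, 2, 3, 5, 8, 10, 11} = {5, 10}
So ⟦short soldier that 2 taught beside 2⟧ = {5, 10}.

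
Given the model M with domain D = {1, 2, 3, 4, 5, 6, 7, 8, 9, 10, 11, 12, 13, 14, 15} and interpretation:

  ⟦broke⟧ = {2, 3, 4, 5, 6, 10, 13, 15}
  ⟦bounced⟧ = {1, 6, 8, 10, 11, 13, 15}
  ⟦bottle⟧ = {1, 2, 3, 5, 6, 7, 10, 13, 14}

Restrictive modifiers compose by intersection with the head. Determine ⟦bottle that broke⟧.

{2, 3, 5, 6, 10, 13}

⟦that broke⟧ = ⟦broke⟧ = {2, 3, 4, 5, 6, 10, 13, 15}
⟦bottle⟧ = {1, 2, 3, 5, 6, 7, 10, 13, 14}
… ∩ ⟦that broke⟧ = {1, 2, 3, 5, 6, 7, 10, 13, 14} ∩ {2, 3, 4, 5, 6, 10, 13, 15} = {2, 3, 5, 6, 10, 13}
So ⟦bottle that broke⟧ = {2, 3, 5, 6, 10, 13}.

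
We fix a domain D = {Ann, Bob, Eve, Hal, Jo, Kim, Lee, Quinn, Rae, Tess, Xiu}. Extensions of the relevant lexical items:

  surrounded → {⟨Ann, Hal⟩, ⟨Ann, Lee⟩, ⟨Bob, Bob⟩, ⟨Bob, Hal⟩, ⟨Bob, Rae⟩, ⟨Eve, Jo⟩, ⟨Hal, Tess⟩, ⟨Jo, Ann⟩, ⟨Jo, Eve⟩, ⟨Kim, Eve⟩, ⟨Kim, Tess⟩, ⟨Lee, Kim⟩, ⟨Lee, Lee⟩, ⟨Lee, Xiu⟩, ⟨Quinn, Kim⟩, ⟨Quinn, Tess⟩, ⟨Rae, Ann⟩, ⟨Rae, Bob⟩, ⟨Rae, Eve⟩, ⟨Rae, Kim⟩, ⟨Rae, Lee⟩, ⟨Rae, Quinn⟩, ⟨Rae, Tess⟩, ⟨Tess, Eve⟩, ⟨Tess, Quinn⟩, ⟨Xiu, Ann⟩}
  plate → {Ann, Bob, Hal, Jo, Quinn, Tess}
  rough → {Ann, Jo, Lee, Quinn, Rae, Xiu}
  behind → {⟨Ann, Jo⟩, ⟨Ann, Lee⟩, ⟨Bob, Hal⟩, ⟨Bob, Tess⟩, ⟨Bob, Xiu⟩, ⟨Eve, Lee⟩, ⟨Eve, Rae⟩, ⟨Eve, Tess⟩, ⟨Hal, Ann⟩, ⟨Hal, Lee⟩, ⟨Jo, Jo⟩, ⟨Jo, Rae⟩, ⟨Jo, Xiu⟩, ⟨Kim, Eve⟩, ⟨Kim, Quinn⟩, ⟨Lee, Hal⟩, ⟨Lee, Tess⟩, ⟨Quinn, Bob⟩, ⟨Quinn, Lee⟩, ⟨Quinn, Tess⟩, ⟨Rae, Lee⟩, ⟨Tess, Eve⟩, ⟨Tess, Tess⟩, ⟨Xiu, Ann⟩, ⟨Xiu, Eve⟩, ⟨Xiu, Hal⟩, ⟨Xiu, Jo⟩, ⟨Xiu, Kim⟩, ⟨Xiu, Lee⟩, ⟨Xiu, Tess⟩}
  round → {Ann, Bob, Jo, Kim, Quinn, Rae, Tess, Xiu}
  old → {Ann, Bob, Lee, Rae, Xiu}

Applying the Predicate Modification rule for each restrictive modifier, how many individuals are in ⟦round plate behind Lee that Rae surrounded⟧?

⟦behind Lee⟧ = {x : ⟨x, Lee⟩ ∈ ⟦behind⟧} = {Ann, Eve, Hal, Quinn, Rae, Xiu}
⟦that Rae surrounded⟧ = {x : ⟨Rae, x⟩ ∈ ⟦surrounded⟧} = {Ann, Bob, Eve, Kim, Lee, Quinn, Tess}
⟦plate⟧ = {Ann, Bob, Hal, Jo, Quinn, Tess}
… ∩ ⟦behind Lee⟧ = {Ann, Bob, Hal, Jo, Quinn, Tess} ∩ {Ann, Eve, Hal, Quinn, Rae, Xiu} = {Ann, Hal, Quinn}
… ∩ ⟦that Rae surrounded⟧ = {Ann, Hal, Quinn} ∩ {Ann, Bob, Eve, Kim, Lee, Quinn, Tess} = {Ann, Quinn}
… ∩ ⟦round⟧ = {Ann, Quinn} ∩ {Ann, Bob, Jo, Kim, Quinn, Rae, Tess, Xiu} = {Ann, Quinn}
⟦round plate behind Lee that Rae surrounded⟧ = {Ann, Quinn}, so the cardinality is 2.

2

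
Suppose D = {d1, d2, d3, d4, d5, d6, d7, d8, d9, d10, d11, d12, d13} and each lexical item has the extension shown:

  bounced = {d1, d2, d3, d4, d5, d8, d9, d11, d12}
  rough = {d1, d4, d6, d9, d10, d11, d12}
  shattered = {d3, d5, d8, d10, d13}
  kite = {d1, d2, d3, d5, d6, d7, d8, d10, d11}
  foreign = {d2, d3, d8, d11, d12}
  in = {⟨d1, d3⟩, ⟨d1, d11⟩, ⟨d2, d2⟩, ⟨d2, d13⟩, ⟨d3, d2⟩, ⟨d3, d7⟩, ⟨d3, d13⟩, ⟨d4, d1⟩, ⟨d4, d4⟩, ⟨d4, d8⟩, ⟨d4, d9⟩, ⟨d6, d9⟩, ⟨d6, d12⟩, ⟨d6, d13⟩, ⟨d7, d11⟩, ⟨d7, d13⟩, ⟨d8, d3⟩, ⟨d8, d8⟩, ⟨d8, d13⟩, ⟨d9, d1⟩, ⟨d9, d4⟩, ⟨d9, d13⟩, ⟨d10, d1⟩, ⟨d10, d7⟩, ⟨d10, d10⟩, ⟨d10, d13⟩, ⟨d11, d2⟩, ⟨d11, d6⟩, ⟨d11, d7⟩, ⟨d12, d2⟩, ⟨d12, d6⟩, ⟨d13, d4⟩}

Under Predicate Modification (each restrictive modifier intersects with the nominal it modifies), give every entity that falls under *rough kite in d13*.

{d6, d10}

⟦in d13⟧ = {x : ⟨x, d13⟩ ∈ ⟦in⟧} = {d2, d3, d6, d7, d8, d9, d10}
⟦kite⟧ = {d1, d2, d3, d5, d6, d7, d8, d10, d11}
… ∩ ⟦in d13⟧ = {d1, d2, d3, d5, d6, d7, d8, d10, d11} ∩ {d2, d3, d6, d7, d8, d9, d10} = {d2, d3, d6, d7, d8, d10}
… ∩ ⟦rough⟧ = {d2, d3, d6, d7, d8, d10} ∩ {d1, d4, d6, d9, d10, d11, d12} = {d6, d10}
So ⟦rough kite in d13⟧ = {d6, d10}.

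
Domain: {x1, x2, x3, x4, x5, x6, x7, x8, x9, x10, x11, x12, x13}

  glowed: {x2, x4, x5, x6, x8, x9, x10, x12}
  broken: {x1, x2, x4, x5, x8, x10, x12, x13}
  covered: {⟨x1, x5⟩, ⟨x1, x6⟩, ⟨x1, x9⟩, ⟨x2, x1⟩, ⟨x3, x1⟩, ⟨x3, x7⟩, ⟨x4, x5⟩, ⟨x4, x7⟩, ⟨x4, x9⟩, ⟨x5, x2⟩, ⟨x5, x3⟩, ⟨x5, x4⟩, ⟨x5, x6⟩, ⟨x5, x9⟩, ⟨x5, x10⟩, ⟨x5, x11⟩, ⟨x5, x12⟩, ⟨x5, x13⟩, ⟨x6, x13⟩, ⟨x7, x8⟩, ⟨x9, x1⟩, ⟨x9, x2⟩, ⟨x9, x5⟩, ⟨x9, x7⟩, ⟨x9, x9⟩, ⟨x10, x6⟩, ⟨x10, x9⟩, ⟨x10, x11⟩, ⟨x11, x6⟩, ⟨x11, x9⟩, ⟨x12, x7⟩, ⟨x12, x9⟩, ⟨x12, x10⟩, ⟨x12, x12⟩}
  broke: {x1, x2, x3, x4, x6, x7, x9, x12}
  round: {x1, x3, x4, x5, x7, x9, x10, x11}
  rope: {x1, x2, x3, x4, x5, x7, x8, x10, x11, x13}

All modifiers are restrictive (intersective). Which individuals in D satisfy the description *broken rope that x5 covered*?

⟦that x5 covered⟧ = {x : ⟨x5, x⟩ ∈ ⟦covered⟧} = {x2, x3, x4, x6, x9, x10, x11, x12, x13}
⟦rope⟧ = {x1, x2, x3, x4, x5, x7, x8, x10, x11, x13}
… ∩ ⟦that x5 covered⟧ = {x1, x2, x3, x4, x5, x7, x8, x10, x11, x13} ∩ {x2, x3, x4, x6, x9, x10, x11, x12, x13} = {x2, x3, x4, x10, x11, x13}
… ∩ ⟦broken⟧ = {x2, x3, x4, x10, x11, x13} ∩ {x1, x2, x4, x5, x8, x10, x12, x13} = {x2, x4, x10, x13}
So ⟦broken rope that x5 covered⟧ = {x2, x4, x10, x13}.

{x2, x4, x10, x13}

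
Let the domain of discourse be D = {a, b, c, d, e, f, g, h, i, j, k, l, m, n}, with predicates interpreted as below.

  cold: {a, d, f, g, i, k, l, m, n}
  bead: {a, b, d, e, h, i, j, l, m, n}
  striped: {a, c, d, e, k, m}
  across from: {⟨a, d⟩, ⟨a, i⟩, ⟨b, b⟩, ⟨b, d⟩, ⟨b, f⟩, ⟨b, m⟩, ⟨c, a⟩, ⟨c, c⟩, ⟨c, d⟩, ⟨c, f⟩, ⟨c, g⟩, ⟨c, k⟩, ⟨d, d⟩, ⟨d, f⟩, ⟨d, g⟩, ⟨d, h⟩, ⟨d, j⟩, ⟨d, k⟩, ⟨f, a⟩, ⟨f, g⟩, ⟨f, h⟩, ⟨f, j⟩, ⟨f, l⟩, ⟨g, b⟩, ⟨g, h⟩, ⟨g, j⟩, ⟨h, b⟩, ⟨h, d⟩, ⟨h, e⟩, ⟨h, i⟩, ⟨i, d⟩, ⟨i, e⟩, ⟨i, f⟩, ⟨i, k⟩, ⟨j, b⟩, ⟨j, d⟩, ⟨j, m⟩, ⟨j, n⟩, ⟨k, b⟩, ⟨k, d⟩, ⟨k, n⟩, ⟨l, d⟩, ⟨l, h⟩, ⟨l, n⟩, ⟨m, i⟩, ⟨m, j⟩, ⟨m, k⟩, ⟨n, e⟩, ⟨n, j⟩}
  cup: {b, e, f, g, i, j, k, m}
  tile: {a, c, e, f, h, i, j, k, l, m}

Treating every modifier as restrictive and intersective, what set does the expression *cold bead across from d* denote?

{a, d, i, l}

⟦across from d⟧ = {x : ⟨x, d⟩ ∈ ⟦across from⟧} = {a, b, c, d, h, i, j, k, l}
⟦bead⟧ = {a, b, d, e, h, i, j, l, m, n}
… ∩ ⟦across from d⟧ = {a, b, d, e, h, i, j, l, m, n} ∩ {a, b, c, d, h, i, j, k, l} = {a, b, d, h, i, j, l}
… ∩ ⟦cold⟧ = {a, b, d, h, i, j, l} ∩ {a, d, f, g, i, k, l, m, n} = {a, d, i, l}
So ⟦cold bead across from d⟧ = {a, d, i, l}.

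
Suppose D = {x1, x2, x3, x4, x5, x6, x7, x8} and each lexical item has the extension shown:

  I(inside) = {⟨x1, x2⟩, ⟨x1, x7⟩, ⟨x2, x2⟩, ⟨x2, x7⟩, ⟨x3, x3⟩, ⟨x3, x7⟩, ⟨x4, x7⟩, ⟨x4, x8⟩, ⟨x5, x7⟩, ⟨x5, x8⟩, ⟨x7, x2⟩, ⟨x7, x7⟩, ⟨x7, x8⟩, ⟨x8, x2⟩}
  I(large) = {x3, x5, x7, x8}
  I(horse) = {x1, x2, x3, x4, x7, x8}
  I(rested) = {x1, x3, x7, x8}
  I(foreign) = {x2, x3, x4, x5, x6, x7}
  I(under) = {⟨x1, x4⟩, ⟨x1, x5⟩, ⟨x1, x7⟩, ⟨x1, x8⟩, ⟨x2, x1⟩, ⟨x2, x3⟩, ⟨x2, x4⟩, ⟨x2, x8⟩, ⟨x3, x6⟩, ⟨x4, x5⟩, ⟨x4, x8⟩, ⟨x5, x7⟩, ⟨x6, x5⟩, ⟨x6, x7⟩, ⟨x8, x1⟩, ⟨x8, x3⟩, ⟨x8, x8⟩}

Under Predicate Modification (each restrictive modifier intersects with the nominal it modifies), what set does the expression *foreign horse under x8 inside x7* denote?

⟦under x8⟧ = {x : ⟨x, x8⟩ ∈ ⟦under⟧} = {x1, x2, x4, x8}
⟦inside x7⟧ = {x : ⟨x, x7⟩ ∈ ⟦inside⟧} = {x1, x2, x3, x4, x5, x7}
⟦horse⟧ = {x1, x2, x3, x4, x7, x8}
… ∩ ⟦under x8⟧ = {x1, x2, x3, x4, x7, x8} ∩ {x1, x2, x4, x8} = {x1, x2, x4, x8}
… ∩ ⟦inside x7⟧ = {x1, x2, x4, x8} ∩ {x1, x2, x3, x4, x5, x7} = {x1, x2, x4}
… ∩ ⟦foreign⟧ = {x1, x2, x4} ∩ {x2, x3, x4, x5, x6, x7} = {x2, x4}
So ⟦foreign horse under x8 inside x7⟧ = {x2, x4}.

{x2, x4}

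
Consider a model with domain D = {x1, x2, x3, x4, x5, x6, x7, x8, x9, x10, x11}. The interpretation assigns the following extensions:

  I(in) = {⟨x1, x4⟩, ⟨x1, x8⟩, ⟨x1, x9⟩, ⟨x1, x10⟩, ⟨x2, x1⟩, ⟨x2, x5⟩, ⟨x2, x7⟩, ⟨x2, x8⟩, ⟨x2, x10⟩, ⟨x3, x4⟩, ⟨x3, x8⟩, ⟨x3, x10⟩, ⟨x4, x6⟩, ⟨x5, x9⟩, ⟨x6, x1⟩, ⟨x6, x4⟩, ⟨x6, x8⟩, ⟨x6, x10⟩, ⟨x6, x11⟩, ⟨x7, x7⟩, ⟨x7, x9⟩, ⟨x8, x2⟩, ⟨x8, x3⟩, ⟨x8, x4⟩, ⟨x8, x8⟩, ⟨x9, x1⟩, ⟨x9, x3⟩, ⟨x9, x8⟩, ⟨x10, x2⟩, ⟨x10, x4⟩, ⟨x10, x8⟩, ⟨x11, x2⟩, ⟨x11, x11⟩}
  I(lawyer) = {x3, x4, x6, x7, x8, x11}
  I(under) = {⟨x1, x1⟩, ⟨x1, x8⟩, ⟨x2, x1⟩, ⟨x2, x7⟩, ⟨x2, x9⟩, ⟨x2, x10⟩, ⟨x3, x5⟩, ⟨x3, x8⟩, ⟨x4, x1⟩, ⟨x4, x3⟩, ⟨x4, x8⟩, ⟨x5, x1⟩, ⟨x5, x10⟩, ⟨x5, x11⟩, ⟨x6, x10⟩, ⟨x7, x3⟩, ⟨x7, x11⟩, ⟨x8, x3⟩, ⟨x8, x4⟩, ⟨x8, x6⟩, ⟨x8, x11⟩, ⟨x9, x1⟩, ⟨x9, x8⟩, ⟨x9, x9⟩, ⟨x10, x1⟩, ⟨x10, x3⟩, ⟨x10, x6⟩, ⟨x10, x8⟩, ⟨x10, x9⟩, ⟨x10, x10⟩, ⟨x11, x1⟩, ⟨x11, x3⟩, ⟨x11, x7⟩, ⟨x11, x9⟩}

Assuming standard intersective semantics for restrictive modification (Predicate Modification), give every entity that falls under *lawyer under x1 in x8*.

⟦under x1⟧ = {x : ⟨x, x1⟩ ∈ ⟦under⟧} = {x1, x2, x4, x5, x9, x10, x11}
⟦in x8⟧ = {x : ⟨x, x8⟩ ∈ ⟦in⟧} = {x1, x2, x3, x6, x8, x9, x10}
⟦lawyer⟧ = {x3, x4, x6, x7, x8, x11}
… ∩ ⟦under x1⟧ = {x3, x4, x6, x7, x8, x11} ∩ {x1, x2, x4, x5, x9, x10, x11} = {x4, x11}
… ∩ ⟦in x8⟧ = {x4, x11} ∩ {x1, x2, x3, x6, x8, x9, x10} = ∅
So ⟦lawyer under x1 in x8⟧ = { }.

{ }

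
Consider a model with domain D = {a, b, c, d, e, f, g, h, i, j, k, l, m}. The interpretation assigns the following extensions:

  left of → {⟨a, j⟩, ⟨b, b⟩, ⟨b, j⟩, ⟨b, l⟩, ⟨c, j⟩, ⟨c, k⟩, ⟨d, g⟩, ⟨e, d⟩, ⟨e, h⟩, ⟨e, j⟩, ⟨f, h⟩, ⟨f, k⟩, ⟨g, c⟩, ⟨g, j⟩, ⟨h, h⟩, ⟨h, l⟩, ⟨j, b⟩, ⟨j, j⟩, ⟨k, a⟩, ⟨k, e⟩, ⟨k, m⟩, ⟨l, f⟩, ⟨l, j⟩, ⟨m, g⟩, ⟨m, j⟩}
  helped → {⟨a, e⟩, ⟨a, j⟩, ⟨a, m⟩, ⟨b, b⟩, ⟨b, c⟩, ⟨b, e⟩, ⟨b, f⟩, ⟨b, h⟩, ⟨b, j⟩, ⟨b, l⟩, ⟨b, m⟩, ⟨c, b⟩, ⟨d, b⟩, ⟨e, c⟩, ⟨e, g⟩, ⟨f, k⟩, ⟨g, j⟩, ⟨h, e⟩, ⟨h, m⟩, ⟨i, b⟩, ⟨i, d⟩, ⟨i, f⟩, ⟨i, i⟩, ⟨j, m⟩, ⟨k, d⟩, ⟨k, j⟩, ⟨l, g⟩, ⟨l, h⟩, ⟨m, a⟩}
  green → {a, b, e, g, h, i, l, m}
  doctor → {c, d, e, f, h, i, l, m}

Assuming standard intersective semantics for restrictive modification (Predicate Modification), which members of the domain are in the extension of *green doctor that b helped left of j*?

{e, l, m}

⟦that b helped⟧ = {x : ⟨b, x⟩ ∈ ⟦helped⟧} = {b, c, e, f, h, j, l, m}
⟦left of j⟧ = {x : ⟨x, j⟩ ∈ ⟦left of⟧} = {a, b, c, e, g, j, l, m}
⟦doctor⟧ = {c, d, e, f, h, i, l, m}
… ∩ ⟦that b helped⟧ = {c, d, e, f, h, i, l, m} ∩ {b, c, e, f, h, j, l, m} = {c, e, f, h, l, m}
… ∩ ⟦left of j⟧ = {c, e, f, h, l, m} ∩ {a, b, c, e, g, j, l, m} = {c, e, l, m}
… ∩ ⟦green⟧ = {c, e, l, m} ∩ {a, b, e, g, h, i, l, m} = {e, l, m}
So ⟦green doctor that b helped left of j⟧ = {e, l, m}.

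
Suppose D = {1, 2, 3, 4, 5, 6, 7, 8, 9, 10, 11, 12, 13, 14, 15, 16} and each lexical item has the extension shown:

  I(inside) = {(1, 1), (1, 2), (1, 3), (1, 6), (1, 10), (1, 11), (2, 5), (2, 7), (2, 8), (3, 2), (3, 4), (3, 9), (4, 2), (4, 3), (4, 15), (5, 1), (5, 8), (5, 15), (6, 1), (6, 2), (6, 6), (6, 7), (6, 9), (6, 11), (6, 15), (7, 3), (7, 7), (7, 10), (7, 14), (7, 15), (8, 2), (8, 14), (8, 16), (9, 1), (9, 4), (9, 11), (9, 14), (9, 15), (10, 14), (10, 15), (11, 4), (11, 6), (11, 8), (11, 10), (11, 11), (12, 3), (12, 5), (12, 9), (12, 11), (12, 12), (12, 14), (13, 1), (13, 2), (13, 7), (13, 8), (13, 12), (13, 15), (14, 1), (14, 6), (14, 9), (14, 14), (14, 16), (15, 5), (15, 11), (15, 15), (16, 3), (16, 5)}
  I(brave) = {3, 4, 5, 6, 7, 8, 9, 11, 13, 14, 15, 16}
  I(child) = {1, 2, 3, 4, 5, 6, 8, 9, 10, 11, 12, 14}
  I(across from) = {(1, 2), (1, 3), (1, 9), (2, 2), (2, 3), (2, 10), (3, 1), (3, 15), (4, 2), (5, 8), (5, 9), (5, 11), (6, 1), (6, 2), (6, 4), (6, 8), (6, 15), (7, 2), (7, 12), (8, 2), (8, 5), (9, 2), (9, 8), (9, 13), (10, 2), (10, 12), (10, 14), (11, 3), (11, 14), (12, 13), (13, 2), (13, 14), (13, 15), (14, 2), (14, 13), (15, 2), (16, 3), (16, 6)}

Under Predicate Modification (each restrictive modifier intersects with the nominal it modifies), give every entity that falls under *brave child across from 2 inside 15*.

{4, 6, 9}

⟦across from 2⟧ = {x : ⟨x, 2⟩ ∈ ⟦across from⟧} = {1, 2, 4, 6, 7, 8, 9, 10, 13, 14, 15}
⟦inside 15⟧ = {x : ⟨x, 15⟩ ∈ ⟦inside⟧} = {4, 5, 6, 7, 9, 10, 13, 15}
⟦child⟧ = {1, 2, 3, 4, 5, 6, 8, 9, 10, 11, 12, 14}
… ∩ ⟦across from 2⟧ = {1, 2, 3, 4, 5, 6, 8, 9, 10, 11, 12, 14} ∩ {1, 2, 4, 6, 7, 8, 9, 10, 13, 14, 15} = {1, 2, 4, 6, 8, 9, 10, 14}
… ∩ ⟦inside 15⟧ = {1, 2, 4, 6, 8, 9, 10, 14} ∩ {4, 5, 6, 7, 9, 10, 13, 15} = {4, 6, 9, 10}
… ∩ ⟦brave⟧ = {4, 6, 9, 10} ∩ {3, 4, 5, 6, 7, 8, 9, 11, 13, 14, 15, 16} = {4, 6, 9}
So ⟦brave child across from 2 inside 15⟧ = {4, 6, 9}.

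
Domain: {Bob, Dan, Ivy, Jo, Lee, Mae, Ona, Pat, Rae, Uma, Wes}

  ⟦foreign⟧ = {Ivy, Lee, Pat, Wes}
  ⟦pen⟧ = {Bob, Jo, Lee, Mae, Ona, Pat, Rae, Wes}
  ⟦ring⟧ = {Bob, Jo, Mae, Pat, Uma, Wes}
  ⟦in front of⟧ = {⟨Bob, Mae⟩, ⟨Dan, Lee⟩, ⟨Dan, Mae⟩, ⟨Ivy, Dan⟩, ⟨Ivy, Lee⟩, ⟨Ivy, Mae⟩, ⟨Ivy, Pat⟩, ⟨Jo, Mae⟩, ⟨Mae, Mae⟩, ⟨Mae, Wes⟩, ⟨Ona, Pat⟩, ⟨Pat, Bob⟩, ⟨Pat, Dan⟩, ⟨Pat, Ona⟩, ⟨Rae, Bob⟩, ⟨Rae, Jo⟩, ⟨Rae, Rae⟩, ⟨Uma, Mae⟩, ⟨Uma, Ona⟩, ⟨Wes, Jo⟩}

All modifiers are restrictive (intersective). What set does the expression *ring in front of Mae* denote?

⟦in front of Mae⟧ = {x : ⟨x, Mae⟩ ∈ ⟦in front of⟧} = {Bob, Dan, Ivy, Jo, Mae, Uma}
⟦ring⟧ = {Bob, Jo, Mae, Pat, Uma, Wes}
… ∩ ⟦in front of Mae⟧ = {Bob, Jo, Mae, Pat, Uma, Wes} ∩ {Bob, Dan, Ivy, Jo, Mae, Uma} = {Bob, Jo, Mae, Uma}
So ⟦ring in front of Mae⟧ = {Bob, Jo, Mae, Uma}.

{Bob, Jo, Mae, Uma}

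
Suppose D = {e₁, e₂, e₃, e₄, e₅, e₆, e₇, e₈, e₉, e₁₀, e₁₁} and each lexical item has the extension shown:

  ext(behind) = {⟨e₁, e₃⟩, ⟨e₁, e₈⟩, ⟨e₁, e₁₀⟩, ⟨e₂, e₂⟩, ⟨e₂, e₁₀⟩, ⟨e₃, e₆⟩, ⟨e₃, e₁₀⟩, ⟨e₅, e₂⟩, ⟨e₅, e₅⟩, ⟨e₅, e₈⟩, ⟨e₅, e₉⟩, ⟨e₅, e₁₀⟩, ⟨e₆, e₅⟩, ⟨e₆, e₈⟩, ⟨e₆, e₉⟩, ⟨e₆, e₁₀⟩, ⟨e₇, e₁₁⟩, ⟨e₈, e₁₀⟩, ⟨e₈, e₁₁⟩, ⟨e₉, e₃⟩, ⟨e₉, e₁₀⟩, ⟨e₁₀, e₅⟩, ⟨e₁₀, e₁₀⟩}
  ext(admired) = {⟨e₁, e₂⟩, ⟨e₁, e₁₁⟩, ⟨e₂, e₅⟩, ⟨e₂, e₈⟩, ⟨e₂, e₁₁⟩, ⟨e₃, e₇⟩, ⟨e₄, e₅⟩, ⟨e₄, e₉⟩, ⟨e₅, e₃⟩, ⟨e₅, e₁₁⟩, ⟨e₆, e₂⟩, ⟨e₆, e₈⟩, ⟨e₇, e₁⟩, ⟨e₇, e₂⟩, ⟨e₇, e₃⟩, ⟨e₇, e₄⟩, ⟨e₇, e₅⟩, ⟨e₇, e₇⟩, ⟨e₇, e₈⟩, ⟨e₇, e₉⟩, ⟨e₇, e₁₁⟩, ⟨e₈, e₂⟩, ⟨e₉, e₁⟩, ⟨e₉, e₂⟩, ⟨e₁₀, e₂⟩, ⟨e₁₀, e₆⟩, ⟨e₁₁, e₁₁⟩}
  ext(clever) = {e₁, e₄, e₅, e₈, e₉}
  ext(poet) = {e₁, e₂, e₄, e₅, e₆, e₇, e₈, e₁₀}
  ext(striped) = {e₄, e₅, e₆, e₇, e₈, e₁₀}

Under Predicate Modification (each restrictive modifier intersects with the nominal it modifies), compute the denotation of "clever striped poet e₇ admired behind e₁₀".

{e₅, e₈}

⟦e₇ admired⟧ = {x : ⟨e₇, x⟩ ∈ ⟦admired⟧} = {e₁, e₂, e₃, e₄, e₅, e₇, e₈, e₉, e₁₁}
⟦behind e₁₀⟧ = {x : ⟨x, e₁₀⟩ ∈ ⟦behind⟧} = {e₁, e₂, e₃, e₅, e₆, e₈, e₉, e₁₀}
⟦poet⟧ = {e₁, e₂, e₄, e₅, e₆, e₇, e₈, e₁₀}
… ∩ ⟦e₇ admired⟧ = {e₁, e₂, e₄, e₅, e₆, e₇, e₈, e₁₀} ∩ {e₁, e₂, e₃, e₄, e₅, e₇, e₈, e₉, e₁₁} = {e₁, e₂, e₄, e₅, e₇, e₈}
… ∩ ⟦behind e₁₀⟧ = {e₁, e₂, e₄, e₅, e₇, e₈} ∩ {e₁, e₂, e₃, e₅, e₆, e₈, e₉, e₁₀} = {e₁, e₂, e₅, e₈}
… ∩ ⟦clever⟧ = {e₁, e₂, e₅, e₈} ∩ {e₁, e₄, e₅, e₈, e₉} = {e₁, e₅, e₈}
… ∩ ⟦striped⟧ = {e₁, e₅, e₈} ∩ {e₄, e₅, e₆, e₇, e₈, e₁₀} = {e₅, e₈}
So ⟦clever striped poet e₇ admired behind e₁₀⟧ = {e₅, e₈}.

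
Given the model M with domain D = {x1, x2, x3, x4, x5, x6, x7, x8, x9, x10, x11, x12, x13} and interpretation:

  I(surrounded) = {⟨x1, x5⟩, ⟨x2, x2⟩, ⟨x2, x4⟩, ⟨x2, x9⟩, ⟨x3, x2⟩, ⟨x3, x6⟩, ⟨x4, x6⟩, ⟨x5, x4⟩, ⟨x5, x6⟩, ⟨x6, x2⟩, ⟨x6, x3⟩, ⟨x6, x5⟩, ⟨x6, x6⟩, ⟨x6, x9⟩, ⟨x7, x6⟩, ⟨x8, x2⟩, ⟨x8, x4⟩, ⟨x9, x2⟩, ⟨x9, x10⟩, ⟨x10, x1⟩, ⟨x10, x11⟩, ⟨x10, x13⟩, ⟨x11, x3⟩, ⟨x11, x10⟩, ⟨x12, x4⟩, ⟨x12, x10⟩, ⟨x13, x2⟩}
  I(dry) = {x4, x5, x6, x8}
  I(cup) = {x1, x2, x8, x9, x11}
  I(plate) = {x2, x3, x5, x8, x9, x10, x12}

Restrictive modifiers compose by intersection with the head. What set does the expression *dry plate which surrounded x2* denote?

⟦which surrounded x2⟧ = {x : ⟨x, x2⟩ ∈ ⟦surrounded⟧} = {x2, x3, x6, x8, x9, x13}
⟦plate⟧ = {x2, x3, x5, x8, x9, x10, x12}
… ∩ ⟦which surrounded x2⟧ = {x2, x3, x5, x8, x9, x10, x12} ∩ {x2, x3, x6, x8, x9, x13} = {x2, x3, x8, x9}
… ∩ ⟦dry⟧ = {x2, x3, x8, x9} ∩ {x4, x5, x6, x8} = {x8}
So ⟦dry plate which surrounded x2⟧ = {x8}.

{x8}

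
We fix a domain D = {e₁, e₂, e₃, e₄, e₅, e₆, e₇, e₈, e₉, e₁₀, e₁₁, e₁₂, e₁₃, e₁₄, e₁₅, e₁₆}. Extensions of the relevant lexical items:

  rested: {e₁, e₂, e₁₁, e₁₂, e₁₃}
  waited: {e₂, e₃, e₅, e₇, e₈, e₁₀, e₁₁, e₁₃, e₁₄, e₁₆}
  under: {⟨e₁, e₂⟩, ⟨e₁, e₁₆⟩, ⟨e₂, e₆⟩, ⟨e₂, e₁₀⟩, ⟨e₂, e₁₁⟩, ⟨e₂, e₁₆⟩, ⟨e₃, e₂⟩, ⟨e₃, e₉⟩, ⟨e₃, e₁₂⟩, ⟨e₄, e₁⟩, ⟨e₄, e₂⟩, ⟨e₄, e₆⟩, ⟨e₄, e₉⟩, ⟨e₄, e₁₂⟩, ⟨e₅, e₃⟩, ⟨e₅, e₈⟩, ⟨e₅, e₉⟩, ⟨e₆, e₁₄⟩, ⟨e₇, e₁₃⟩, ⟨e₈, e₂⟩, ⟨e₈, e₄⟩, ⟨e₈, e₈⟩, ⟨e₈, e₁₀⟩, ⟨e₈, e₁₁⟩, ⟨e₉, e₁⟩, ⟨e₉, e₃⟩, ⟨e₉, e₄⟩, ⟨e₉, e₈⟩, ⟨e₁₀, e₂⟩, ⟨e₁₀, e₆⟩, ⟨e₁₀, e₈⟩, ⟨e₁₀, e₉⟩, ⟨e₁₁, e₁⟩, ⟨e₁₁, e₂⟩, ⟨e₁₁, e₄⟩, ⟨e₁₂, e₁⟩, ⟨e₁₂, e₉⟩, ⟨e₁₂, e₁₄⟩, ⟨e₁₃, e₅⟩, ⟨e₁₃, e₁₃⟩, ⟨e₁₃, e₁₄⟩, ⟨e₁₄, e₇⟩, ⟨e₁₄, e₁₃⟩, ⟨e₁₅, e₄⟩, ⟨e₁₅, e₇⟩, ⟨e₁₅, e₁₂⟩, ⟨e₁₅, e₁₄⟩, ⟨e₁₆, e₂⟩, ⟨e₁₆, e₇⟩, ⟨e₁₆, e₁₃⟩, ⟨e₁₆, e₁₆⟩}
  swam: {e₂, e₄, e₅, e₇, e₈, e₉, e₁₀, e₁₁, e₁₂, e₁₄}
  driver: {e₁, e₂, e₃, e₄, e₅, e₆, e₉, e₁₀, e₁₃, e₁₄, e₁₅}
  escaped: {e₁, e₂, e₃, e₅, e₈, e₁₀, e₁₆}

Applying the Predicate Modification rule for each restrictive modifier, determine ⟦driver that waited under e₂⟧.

⟦that waited⟧ = ⟦waited⟧ = {e₂, e₃, e₅, e₇, e₈, e₁₀, e₁₁, e₁₃, e₁₄, e₁₆}
⟦under e₂⟧ = {x : ⟨x, e₂⟩ ∈ ⟦under⟧} = {e₁, e₃, e₄, e₈, e₁₀, e₁₁, e₁₆}
⟦driver⟧ = {e₁, e₂, e₃, e₄, e₅, e₆, e₉, e₁₀, e₁₃, e₁₄, e₁₅}
… ∩ ⟦that waited⟧ = {e₁, e₂, e₃, e₄, e₅, e₆, e₉, e₁₀, e₁₃, e₁₄, e₁₅} ∩ {e₂, e₃, e₅, e₇, e₈, e₁₀, e₁₁, e₁₃, e₁₄, e₁₆} = {e₂, e₃, e₅, e₁₀, e₁₃, e₁₄}
… ∩ ⟦under e₂⟧ = {e₂, e₃, e₅, e₁₀, e₁₃, e₁₄} ∩ {e₁, e₃, e₄, e₈, e₁₀, e₁₁, e₁₆} = {e₃, e₁₀}
So ⟦driver that waited under e₂⟧ = {e₃, e₁₀}.

{e₃, e₁₀}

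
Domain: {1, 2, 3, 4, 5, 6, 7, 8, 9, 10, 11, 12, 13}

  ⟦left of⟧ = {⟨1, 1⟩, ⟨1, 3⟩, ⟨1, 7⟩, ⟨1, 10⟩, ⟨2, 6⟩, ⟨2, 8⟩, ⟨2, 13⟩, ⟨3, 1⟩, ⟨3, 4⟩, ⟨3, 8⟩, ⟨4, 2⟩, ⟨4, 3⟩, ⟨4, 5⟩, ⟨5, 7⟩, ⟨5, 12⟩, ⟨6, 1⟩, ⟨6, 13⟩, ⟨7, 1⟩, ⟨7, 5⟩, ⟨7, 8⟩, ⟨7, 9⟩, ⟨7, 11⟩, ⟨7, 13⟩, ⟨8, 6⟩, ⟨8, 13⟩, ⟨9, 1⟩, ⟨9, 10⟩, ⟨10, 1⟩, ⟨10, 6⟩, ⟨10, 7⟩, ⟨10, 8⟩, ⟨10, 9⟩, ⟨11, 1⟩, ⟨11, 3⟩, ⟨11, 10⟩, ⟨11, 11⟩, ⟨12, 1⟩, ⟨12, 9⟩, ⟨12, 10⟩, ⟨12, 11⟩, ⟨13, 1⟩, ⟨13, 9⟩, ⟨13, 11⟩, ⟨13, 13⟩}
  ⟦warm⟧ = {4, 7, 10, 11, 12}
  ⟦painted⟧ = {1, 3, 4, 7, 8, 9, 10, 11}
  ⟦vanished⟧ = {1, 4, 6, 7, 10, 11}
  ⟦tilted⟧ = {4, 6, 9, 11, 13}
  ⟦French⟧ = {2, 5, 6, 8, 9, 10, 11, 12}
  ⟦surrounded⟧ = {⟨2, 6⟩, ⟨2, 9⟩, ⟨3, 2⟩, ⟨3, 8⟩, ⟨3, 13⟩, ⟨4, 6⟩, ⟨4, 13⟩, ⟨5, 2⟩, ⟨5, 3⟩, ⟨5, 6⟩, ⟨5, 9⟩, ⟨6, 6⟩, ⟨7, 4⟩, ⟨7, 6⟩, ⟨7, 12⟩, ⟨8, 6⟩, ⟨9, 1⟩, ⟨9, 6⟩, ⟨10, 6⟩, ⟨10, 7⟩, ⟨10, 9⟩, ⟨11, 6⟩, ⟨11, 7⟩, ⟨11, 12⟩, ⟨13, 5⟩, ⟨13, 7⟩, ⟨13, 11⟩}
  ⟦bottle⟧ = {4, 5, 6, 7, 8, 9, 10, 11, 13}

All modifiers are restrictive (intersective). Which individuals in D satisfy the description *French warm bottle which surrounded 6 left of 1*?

⟦which surrounded 6⟧ = {x : ⟨x, 6⟩ ∈ ⟦surrounded⟧} = {2, 4, 5, 6, 7, 8, 9, 10, 11}
⟦left of 1⟧ = {x : ⟨x, 1⟩ ∈ ⟦left of⟧} = {1, 3, 6, 7, 9, 10, 11, 12, 13}
⟦bottle⟧ = {4, 5, 6, 7, 8, 9, 10, 11, 13}
… ∩ ⟦which surrounded 6⟧ = {4, 5, 6, 7, 8, 9, 10, 11, 13} ∩ {2, 4, 5, 6, 7, 8, 9, 10, 11} = {4, 5, 6, 7, 8, 9, 10, 11}
… ∩ ⟦left of 1⟧ = {4, 5, 6, 7, 8, 9, 10, 11} ∩ {1, 3, 6, 7, 9, 10, 11, 12, 13} = {6, 7, 9, 10, 11}
… ∩ ⟦French⟧ = {6, 7, 9, 10, 11} ∩ {2, 5, 6, 8, 9, 10, 11, 12} = {6, 9, 10, 11}
… ∩ ⟦warm⟧ = {6, 9, 10, 11} ∩ {4, 7, 10, 11, 12} = {10, 11}
So ⟦French warm bottle which surrounded 6 left of 1⟧ = {10, 11}.

{10, 11}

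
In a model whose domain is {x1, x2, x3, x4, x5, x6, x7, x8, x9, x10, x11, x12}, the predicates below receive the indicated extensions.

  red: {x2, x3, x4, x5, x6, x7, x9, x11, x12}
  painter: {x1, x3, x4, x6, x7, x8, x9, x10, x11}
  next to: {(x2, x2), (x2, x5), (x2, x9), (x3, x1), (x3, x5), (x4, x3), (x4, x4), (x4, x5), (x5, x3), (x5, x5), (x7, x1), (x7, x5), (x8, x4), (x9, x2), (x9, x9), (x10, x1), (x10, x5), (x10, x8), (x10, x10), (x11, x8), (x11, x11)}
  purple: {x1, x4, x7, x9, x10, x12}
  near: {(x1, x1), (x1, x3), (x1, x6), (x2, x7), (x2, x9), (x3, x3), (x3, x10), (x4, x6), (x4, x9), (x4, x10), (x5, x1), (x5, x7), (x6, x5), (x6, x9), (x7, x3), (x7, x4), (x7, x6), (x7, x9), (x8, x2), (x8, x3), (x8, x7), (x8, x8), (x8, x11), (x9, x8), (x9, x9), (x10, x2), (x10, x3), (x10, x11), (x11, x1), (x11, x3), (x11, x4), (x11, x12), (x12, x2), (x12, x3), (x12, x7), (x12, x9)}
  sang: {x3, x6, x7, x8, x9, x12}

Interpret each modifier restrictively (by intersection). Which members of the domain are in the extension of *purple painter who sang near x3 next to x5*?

⟦who sang⟧ = ⟦sang⟧ = {x3, x6, x7, x8, x9, x12}
⟦near x3⟧ = {x : ⟨x, x3⟩ ∈ ⟦near⟧} = {x1, x3, x7, x8, x10, x11, x12}
⟦next to x5⟧ = {x : ⟨x, x5⟩ ∈ ⟦next to⟧} = {x2, x3, x4, x5, x7, x10}
⟦painter⟧ = {x1, x3, x4, x6, x7, x8, x9, x10, x11}
… ∩ ⟦who sang⟧ = {x1, x3, x4, x6, x7, x8, x9, x10, x11} ∩ {x3, x6, x7, x8, x9, x12} = {x3, x6, x7, x8, x9}
… ∩ ⟦near x3⟧ = {x3, x6, x7, x8, x9} ∩ {x1, x3, x7, x8, x10, x11, x12} = {x3, x7, x8}
… ∩ ⟦next to x5⟧ = {x3, x7, x8} ∩ {x2, x3, x4, x5, x7, x10} = {x3, x7}
… ∩ ⟦purple⟧ = {x3, x7} ∩ {x1, x4, x7, x9, x10, x12} = {x7}
So ⟦purple painter who sang near x3 next to x5⟧ = {x7}.

{x7}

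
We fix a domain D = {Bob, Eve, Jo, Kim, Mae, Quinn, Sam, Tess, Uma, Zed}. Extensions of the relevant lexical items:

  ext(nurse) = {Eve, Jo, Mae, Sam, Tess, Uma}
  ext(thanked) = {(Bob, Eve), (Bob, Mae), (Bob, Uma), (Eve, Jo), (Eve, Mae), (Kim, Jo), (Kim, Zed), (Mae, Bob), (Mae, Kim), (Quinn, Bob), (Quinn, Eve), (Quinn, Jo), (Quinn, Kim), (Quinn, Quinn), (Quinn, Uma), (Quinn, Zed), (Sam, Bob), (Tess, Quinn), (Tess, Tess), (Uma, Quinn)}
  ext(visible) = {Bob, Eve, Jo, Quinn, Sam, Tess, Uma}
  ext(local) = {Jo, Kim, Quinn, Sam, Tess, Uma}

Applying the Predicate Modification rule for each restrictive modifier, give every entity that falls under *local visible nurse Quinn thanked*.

{Jo, Uma}

⟦Quinn thanked⟧ = {x : ⟨Quinn, x⟩ ∈ ⟦thanked⟧} = {Bob, Eve, Jo, Kim, Quinn, Uma, Zed}
⟦nurse⟧ = {Eve, Jo, Mae, Sam, Tess, Uma}
… ∩ ⟦Quinn thanked⟧ = {Eve, Jo, Mae, Sam, Tess, Uma} ∩ {Bob, Eve, Jo, Kim, Quinn, Uma, Zed} = {Eve, Jo, Uma}
… ∩ ⟦local⟧ = {Eve, Jo, Uma} ∩ {Jo, Kim, Quinn, Sam, Tess, Uma} = {Jo, Uma}
… ∩ ⟦visible⟧ = {Jo, Uma} ∩ {Bob, Eve, Jo, Quinn, Sam, Tess, Uma} = {Jo, Uma}
So ⟦local visible nurse Quinn thanked⟧ = {Jo, Uma}.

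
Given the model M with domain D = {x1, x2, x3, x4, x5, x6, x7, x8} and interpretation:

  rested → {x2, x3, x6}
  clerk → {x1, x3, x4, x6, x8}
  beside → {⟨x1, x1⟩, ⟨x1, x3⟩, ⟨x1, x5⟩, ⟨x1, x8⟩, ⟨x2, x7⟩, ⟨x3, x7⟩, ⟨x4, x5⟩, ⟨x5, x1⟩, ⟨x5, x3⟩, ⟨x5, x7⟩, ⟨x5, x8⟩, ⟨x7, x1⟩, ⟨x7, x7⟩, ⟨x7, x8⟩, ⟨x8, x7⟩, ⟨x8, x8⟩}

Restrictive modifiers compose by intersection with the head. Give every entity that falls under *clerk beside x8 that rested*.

{ }

⟦beside x8⟧ = {x : ⟨x, x8⟩ ∈ ⟦beside⟧} = {x1, x5, x7, x8}
⟦that rested⟧ = ⟦rested⟧ = {x2, x3, x6}
⟦clerk⟧ = {x1, x3, x4, x6, x8}
… ∩ ⟦beside x8⟧ = {x1, x3, x4, x6, x8} ∩ {x1, x5, x7, x8} = {x1, x8}
… ∩ ⟦that rested⟧ = {x1, x8} ∩ {x2, x3, x6} = ∅
So ⟦clerk beside x8 that rested⟧ = { }.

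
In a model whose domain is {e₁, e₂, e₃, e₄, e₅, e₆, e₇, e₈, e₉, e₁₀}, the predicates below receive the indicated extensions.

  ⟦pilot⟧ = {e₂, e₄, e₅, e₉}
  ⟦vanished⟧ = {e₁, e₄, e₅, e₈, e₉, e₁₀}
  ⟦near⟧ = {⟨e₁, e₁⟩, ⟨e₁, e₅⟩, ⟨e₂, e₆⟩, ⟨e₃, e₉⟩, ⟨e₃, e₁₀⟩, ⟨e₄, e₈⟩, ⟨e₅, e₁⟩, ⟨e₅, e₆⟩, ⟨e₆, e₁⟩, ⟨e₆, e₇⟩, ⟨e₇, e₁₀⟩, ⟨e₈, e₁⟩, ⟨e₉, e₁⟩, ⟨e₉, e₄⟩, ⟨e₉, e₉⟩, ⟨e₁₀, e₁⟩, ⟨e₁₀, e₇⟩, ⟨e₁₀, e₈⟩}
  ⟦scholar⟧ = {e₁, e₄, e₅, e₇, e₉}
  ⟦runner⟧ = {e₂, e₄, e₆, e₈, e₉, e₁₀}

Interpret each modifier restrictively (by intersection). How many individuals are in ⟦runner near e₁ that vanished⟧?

⟦near e₁⟧ = {x : ⟨x, e₁⟩ ∈ ⟦near⟧} = {e₁, e₅, e₆, e₈, e₉, e₁₀}
⟦that vanished⟧ = ⟦vanished⟧ = {e₁, e₄, e₅, e₈, e₉, e₁₀}
⟦runner⟧ = {e₂, e₄, e₆, e₈, e₉, e₁₀}
… ∩ ⟦near e₁⟧ = {e₂, e₄, e₆, e₈, e₉, e₁₀} ∩ {e₁, e₅, e₆, e₈, e₉, e₁₀} = {e₆, e₈, e₉, e₁₀}
… ∩ ⟦that vanished⟧ = {e₆, e₈, e₉, e₁₀} ∩ {e₁, e₄, e₅, e₈, e₉, e₁₀} = {e₈, e₉, e₁₀}
⟦runner near e₁ that vanished⟧ = {e₈, e₉, e₁₀}, so the cardinality is 3.

3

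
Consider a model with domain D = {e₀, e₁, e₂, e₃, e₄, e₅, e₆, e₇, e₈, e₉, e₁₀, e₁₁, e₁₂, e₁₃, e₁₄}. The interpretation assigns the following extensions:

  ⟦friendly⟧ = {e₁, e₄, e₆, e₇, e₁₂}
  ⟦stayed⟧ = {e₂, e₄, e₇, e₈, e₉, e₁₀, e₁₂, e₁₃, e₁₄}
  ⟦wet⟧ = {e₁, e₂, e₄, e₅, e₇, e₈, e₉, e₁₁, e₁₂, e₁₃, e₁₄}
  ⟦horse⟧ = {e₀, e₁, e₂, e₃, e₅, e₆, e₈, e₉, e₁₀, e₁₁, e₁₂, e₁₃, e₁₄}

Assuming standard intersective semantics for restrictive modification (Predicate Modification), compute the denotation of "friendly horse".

⟦horse⟧ = {e₀, e₁, e₂, e₃, e₅, e₆, e₈, e₉, e₁₀, e₁₁, e₁₂, e₁₃, e₁₄}
… ∩ ⟦friendly⟧ = {e₀, e₁, e₂, e₃, e₅, e₆, e₈, e₉, e₁₀, e₁₁, e₁₂, e₁₃, e₁₄} ∩ {e₁, e₄, e₆, e₇, e₁₂} = {e₁, e₆, e₁₂}
So ⟦friendly horse⟧ = {e₁, e₆, e₁₂}.

{e₁, e₆, e₁₂}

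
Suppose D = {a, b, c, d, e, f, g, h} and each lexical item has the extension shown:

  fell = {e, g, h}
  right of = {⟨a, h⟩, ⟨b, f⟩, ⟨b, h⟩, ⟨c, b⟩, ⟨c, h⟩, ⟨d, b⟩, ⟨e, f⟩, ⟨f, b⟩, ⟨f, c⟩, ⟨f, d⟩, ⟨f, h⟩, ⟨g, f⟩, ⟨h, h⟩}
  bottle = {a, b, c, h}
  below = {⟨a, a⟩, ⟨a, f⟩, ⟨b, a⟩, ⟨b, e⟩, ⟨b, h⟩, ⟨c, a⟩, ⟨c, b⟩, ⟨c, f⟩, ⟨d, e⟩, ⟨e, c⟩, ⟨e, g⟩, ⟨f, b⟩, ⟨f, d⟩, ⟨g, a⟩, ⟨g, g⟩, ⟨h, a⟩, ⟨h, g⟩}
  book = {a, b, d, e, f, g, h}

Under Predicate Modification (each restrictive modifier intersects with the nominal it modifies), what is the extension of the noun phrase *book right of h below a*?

{a, b, h}

⟦right of h⟧ = {x : ⟨x, h⟩ ∈ ⟦right of⟧} = {a, b, c, f, h}
⟦below a⟧ = {x : ⟨x, a⟩ ∈ ⟦below⟧} = {a, b, c, g, h}
⟦book⟧ = {a, b, d, e, f, g, h}
… ∩ ⟦right of h⟧ = {a, b, d, e, f, g, h} ∩ {a, b, c, f, h} = {a, b, f, h}
… ∩ ⟦below a⟧ = {a, b, f, h} ∩ {a, b, c, g, h} = {a, b, h}
So ⟦book right of h below a⟧ = {a, b, h}.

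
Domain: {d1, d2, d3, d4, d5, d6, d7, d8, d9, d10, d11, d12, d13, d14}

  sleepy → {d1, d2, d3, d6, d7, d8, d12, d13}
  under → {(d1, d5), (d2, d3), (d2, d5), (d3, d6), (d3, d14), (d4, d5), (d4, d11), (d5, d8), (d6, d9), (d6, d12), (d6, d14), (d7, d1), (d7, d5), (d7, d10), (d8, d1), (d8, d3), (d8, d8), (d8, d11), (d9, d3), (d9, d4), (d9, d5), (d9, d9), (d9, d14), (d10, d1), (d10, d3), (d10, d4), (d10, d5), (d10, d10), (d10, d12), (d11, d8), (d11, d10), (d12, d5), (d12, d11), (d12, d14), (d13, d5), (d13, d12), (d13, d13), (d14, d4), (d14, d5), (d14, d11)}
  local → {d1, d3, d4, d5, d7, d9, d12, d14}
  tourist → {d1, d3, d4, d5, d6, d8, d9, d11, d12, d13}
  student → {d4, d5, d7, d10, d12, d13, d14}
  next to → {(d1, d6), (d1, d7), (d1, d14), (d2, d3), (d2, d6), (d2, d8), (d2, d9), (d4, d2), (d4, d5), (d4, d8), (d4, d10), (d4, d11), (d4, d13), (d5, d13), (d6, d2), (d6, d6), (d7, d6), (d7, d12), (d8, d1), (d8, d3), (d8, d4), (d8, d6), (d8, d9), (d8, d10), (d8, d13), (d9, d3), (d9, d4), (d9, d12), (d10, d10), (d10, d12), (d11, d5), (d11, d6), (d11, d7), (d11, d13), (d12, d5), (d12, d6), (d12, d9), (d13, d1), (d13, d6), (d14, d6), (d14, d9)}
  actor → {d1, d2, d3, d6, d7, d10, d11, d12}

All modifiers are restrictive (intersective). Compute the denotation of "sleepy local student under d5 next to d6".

⟦under d5⟧ = {x : ⟨x, d5⟩ ∈ ⟦under⟧} = {d1, d2, d4, d7, d9, d10, d12, d13, d14}
⟦next to d6⟧ = {x : ⟨x, d6⟩ ∈ ⟦next to⟧} = {d1, d2, d6, d7, d8, d11, d12, d13, d14}
⟦student⟧ = {d4, d5, d7, d10, d12, d13, d14}
… ∩ ⟦under d5⟧ = {d4, d5, d7, d10, d12, d13, d14} ∩ {d1, d2, d4, d7, d9, d10, d12, d13, d14} = {d4, d7, d10, d12, d13, d14}
… ∩ ⟦next to d6⟧ = {d4, d7, d10, d12, d13, d14} ∩ {d1, d2, d6, d7, d8, d11, d12, d13, d14} = {d7, d12, d13, d14}
… ∩ ⟦sleepy⟧ = {d7, d12, d13, d14} ∩ {d1, d2, d3, d6, d7, d8, d12, d13} = {d7, d12, d13}
… ∩ ⟦local⟧ = {d7, d12, d13} ∩ {d1, d3, d4, d5, d7, d9, d12, d14} = {d7, d12}
So ⟦sleepy local student under d5 next to d6⟧ = {d7, d12}.

{d7, d12}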